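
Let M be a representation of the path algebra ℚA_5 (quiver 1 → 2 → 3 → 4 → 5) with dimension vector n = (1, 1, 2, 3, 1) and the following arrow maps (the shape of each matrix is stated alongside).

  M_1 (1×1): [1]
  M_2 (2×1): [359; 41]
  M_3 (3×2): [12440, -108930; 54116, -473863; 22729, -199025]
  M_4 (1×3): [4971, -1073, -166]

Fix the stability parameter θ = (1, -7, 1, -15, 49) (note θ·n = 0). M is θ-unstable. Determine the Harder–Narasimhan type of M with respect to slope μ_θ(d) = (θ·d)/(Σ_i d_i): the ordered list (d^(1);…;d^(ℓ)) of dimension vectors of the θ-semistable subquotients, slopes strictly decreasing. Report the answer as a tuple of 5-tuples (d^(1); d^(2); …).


Interval decomposition of M: I[1,5], I[3,4], I[4,4].
HN type (ℓ=4): μ^(1)=49; μ^(2)=-5; μ^(3)=-7; μ^(4)=-15

((0, 0, 0, 0, 1); (1, 1, 1, 1, 0); (0, 0, 1, 1, 0); (0, 0, 0, 1, 0))


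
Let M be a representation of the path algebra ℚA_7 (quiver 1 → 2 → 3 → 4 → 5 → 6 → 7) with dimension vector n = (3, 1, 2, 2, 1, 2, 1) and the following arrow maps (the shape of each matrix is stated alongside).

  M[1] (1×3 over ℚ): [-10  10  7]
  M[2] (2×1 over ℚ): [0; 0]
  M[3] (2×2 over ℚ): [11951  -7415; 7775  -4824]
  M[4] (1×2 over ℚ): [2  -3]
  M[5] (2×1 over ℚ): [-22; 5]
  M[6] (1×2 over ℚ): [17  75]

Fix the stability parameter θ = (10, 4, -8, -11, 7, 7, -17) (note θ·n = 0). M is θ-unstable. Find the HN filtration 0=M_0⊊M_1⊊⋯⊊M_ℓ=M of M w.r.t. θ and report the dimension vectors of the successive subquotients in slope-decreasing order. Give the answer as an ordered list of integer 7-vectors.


Barcode: M ≅ I[1,1]^2, I[1,2], I[3,4], I[3,7], I[6,6]. HN layers by μ_θ (4 steps, strictly decreasing):
  μ^(1)=10; μ^(2)=7; μ^(3)=-1; μ^(4)=-19/2

((2, 0, 0, 0, 0, 0, 0); (1, 1, 0, 0, 0, 1, 0); (0, 0, 0, 0, 1, 1, 1); (0, 0, 2, 2, 0, 0, 0))


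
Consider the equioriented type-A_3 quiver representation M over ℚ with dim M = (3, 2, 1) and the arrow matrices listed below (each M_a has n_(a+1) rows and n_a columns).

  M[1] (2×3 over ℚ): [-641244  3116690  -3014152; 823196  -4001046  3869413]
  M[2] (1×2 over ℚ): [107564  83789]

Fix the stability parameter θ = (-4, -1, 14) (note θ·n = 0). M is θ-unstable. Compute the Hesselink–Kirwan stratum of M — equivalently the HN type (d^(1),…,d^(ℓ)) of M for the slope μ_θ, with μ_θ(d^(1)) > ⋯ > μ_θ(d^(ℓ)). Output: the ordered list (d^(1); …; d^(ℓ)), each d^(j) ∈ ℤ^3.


Via rank(M_{q-1}∘⋯∘M_p): M ≅ I[1,1], I[1,2], I[1,3].
μ_θ-semistable layers: μ^(1)=14; μ^(2)=-1; μ^(3)=-4

((0, 0, 1); (0, 2, 0); (3, 0, 0))


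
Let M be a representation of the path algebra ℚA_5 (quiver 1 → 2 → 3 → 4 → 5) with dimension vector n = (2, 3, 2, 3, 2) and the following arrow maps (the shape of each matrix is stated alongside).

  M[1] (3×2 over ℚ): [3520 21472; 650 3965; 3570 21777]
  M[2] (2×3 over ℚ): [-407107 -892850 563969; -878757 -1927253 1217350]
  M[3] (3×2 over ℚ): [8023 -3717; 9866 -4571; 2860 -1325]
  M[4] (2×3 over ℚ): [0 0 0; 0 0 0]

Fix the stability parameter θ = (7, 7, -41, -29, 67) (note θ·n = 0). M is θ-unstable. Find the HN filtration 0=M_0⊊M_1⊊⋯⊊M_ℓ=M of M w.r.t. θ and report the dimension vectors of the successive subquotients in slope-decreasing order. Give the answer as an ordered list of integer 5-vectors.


Barcode: M ≅ I[1,1], I[1,4], I[2,2], I[2,4], I[4,4], I[5,5]^2. HN layers by μ_θ (5 steps, strictly decreasing):
  μ^(1)=67; μ^(2)=7; μ^(3)=-14; μ^(4)=-21; μ^(5)=-29

((0, 0, 0, 0, 2); (1, 1, 0, 0, 0); (1, 1, 1, 1, 0); (0, 1, 1, 1, 0); (0, 0, 0, 1, 0))


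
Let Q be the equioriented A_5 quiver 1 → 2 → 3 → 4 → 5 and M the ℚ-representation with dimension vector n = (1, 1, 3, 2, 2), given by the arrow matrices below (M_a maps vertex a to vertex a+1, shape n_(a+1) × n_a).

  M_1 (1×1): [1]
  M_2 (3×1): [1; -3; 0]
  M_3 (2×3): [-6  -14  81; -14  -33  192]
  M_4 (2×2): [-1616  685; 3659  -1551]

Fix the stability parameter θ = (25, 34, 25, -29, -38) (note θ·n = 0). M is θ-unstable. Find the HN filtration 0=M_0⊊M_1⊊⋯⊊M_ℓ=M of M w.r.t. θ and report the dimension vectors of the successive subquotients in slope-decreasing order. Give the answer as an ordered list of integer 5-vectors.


Barcode: M ≅ I[1,5], I[3,3], I[3,5]. HN layers by μ_θ (3 steps, strictly decreasing):
  μ^(1)=25; μ^(2)=17/5; μ^(3)=-14

((0, 0, 1, 0, 0); (1, 1, 1, 1, 1); (0, 0, 1, 1, 1))


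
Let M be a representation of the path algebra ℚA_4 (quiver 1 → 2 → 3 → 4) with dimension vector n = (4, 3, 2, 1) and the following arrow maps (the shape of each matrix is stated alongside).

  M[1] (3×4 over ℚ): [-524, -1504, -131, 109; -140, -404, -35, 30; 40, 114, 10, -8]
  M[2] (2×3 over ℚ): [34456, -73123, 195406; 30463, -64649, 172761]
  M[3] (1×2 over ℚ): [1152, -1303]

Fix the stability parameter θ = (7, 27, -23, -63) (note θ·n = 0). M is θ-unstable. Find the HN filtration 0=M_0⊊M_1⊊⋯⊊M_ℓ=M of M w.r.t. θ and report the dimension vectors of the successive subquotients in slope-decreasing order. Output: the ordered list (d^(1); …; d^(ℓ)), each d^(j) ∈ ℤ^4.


Via rank(M_{q-1}∘⋯∘M_p): M ≅ I[1,1], I[1,2], I[1,3], I[1,4].
μ_θ-semistable layers: μ^(1)=27; μ^(2)=7; μ^(3)=11/3; μ^(4)=-13

((0, 1, 0, 0); (2, 0, 0, 0); (1, 1, 1, 0); (1, 1, 1, 1))


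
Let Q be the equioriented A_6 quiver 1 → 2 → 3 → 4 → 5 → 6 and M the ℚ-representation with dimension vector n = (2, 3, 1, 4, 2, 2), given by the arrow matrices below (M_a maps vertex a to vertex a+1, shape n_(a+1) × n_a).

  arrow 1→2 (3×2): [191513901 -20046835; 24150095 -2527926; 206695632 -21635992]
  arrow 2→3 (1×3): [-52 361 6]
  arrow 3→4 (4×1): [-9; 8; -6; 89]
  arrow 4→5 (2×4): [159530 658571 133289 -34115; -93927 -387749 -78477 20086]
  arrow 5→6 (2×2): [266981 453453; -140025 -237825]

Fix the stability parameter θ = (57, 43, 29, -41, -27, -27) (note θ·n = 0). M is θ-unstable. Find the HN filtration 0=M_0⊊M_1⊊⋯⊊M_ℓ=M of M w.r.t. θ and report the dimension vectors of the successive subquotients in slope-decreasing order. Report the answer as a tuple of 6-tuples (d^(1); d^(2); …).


Barcode: M ≅ I[1,2], I[1,5], I[2,2], I[4,4]^2, I[4,6], I[6,6]. HN layers by μ_θ (5 steps, strictly decreasing):
  μ^(1)=50; μ^(2)=43; μ^(3)=61/5; μ^(4)=-27; μ^(5)=-41

((1, 1, 0, 0, 0, 0); (0, 1, 0, 0, 0, 0); (1, 1, 1, 1, 1, 0); (0, 0, 0, 0, 1, 2); (0, 0, 0, 3, 0, 0))


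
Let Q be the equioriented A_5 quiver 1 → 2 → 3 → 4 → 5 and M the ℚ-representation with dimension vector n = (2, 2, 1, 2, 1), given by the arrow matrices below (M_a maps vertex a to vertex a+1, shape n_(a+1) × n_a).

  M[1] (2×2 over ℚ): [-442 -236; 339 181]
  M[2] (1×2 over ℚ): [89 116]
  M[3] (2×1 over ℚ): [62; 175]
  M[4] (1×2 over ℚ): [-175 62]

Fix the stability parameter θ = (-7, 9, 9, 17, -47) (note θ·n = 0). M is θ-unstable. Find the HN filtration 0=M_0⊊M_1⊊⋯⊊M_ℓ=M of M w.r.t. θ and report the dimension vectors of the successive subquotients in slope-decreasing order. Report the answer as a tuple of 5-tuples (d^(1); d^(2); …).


Via rank(M_{q-1}∘⋯∘M_p): M ≅ I[1,2], I[1,4], I[4,5].
μ_θ-semistable layers: μ^(1)=17; μ^(2)=9; μ^(3)=-7; μ^(4)=-15

((0, 0, 0, 1, 0); (0, 2, 1, 0, 0); (2, 0, 0, 0, 0); (0, 0, 0, 1, 1))


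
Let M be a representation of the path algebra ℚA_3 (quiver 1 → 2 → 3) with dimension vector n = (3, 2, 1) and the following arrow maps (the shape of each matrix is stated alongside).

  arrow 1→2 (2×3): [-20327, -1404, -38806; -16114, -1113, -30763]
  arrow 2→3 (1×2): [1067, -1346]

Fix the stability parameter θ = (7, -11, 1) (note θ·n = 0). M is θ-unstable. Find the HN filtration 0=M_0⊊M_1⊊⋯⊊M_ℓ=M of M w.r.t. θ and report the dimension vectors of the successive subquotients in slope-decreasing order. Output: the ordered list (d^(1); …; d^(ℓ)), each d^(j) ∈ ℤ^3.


Via rank(M_{q-1}∘⋯∘M_p): M ≅ I[1,1], I[1,2], I[1,3].
μ_θ-semistable layers: μ^(1)=7; μ^(2)=1; μ^(3)=-2

((1, 0, 0); (0, 0, 1); (2, 2, 0))


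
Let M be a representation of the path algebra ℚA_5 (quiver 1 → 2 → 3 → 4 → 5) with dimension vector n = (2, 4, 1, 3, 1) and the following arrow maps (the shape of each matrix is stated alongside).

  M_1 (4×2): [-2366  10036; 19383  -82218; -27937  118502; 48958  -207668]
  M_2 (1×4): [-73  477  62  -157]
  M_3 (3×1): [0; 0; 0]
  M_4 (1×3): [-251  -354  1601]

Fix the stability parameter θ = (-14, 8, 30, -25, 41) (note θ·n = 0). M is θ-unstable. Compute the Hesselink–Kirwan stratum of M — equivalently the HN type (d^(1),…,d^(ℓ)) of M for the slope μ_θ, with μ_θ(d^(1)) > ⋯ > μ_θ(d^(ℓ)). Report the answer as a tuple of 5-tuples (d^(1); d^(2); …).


Barcode: M ≅ I[1,1], I[1,3], I[2,2]^3, I[4,4]^2, I[4,5]. HN layers by μ_θ (5 steps, strictly decreasing):
  μ^(1)=41; μ^(2)=30; μ^(3)=8; μ^(4)=-14; μ^(5)=-25

((0, 0, 0, 0, 1); (0, 0, 1, 0, 0); (0, 4, 0, 0, 0); (2, 0, 0, 0, 0); (0, 0, 0, 3, 0))


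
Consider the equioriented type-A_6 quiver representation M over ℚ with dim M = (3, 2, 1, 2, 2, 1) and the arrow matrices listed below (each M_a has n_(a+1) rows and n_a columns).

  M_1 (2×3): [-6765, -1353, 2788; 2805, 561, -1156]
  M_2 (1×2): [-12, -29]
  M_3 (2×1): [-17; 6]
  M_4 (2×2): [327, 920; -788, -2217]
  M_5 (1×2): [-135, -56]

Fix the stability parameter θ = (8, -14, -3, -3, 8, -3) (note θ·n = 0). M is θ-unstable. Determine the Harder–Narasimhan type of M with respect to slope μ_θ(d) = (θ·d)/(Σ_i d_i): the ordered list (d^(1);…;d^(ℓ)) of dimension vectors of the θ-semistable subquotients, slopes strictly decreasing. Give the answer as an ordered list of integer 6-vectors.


Interval decomposition of M: I[1,1]^2, I[1,6], I[2,2], I[4,5].
HN type (ℓ=4): μ^(1)=8; μ^(2)=5/2; μ^(3)=-3; μ^(4)=-14

((2, 0, 0, 0, 1, 0); (0, 0, 0, 0, 1, 1); (1, 1, 1, 2, 0, 0); (0, 1, 0, 0, 0, 0))


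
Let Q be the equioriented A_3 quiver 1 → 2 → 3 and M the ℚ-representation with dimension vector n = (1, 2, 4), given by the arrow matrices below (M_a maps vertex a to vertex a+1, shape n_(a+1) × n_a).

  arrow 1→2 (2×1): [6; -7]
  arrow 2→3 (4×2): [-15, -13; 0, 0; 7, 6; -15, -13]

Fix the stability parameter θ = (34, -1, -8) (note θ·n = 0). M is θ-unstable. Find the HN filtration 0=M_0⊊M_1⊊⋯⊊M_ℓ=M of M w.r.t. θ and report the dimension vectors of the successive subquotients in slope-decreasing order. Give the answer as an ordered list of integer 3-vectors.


Interval decomposition of M: I[1,3], I[2,3], I[3,3]^2.
HN type (ℓ=3): μ^(1)=25/3; μ^(2)=-9/2; μ^(3)=-8

((1, 1, 1); (0, 1, 1); (0, 0, 2))


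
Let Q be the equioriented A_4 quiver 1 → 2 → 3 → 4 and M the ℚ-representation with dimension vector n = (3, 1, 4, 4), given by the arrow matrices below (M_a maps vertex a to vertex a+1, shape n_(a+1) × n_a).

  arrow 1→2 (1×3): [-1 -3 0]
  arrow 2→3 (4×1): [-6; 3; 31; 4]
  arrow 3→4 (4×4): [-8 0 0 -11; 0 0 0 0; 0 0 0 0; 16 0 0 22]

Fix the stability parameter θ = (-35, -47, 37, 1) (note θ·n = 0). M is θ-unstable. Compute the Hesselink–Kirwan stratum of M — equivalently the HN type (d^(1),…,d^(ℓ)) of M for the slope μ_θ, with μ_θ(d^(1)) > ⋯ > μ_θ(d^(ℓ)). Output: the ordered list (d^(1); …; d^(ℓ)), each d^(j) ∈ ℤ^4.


Barcode: M ≅ I[1,1]^2, I[1,4], I[3,3]^3, I[4,4]^3. HN layers by μ_θ (5 steps, strictly decreasing):
  μ^(1)=37; μ^(2)=19; μ^(3)=1; μ^(4)=-35; μ^(5)=-41

((0, 0, 3, 0); (0, 0, 1, 1); (0, 0, 0, 3); (2, 0, 0, 0); (1, 1, 0, 0))


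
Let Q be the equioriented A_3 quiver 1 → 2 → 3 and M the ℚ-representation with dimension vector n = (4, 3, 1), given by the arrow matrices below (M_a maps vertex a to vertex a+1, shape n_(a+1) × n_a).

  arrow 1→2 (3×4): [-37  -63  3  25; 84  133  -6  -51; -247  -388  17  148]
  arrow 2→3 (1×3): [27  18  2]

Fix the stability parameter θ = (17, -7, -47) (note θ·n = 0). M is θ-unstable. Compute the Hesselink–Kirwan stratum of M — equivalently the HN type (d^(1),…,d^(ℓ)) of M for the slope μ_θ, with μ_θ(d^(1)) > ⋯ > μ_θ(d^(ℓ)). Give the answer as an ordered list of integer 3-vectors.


Barcode: M ≅ I[1,1], I[1,2]^2, I[1,3]. HN layers by μ_θ (3 steps, strictly decreasing):
  μ^(1)=17; μ^(2)=5; μ^(3)=-37/3

((1, 0, 0); (2, 2, 0); (1, 1, 1))


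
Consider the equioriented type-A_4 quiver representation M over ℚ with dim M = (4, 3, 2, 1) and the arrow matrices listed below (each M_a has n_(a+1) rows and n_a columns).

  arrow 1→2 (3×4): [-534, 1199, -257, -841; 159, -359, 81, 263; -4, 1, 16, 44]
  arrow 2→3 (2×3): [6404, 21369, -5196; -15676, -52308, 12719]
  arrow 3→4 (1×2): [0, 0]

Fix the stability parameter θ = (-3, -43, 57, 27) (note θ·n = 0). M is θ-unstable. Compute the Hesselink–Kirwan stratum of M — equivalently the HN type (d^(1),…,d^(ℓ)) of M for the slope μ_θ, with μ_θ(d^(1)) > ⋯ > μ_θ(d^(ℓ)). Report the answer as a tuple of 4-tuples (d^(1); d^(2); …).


Via rank(M_{q-1}∘⋯∘M_p): M ≅ I[1,1], I[1,2], I[1,3]^2, I[4,4].
μ_θ-semistable layers: μ^(1)=57; μ^(2)=27; μ^(3)=-3; μ^(4)=-23

((0, 0, 2, 0); (0, 0, 0, 1); (1, 0, 0, 0); (3, 3, 0, 0))


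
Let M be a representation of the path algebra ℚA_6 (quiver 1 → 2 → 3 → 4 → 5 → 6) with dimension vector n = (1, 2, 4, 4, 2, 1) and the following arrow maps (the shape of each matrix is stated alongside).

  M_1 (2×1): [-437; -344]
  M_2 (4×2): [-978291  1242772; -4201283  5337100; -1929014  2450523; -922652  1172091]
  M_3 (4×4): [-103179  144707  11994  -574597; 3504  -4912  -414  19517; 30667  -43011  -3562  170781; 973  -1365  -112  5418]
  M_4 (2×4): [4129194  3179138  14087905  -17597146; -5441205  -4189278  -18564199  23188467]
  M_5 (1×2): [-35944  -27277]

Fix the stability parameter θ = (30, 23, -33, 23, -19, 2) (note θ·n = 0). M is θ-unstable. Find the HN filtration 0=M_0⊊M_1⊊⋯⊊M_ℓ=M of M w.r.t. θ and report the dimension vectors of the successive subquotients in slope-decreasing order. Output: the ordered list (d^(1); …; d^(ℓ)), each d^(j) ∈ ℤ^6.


Via rank(M_{q-1}∘⋯∘M_p): M ≅ I[1,3], I[2,6], I[3,3], I[3,5], I[4,4]^2.
μ_θ-semistable layers: μ^(1)=23; μ^(2)=20/3; μ^(3)=2; μ^(4)=-5; μ^(5)=-33

((0, 0, 0, 2, 0, 0); (1, 1, 1, 0, 0, 0); (0, 0, 0, 2, 2, 1); (0, 1, 1, 0, 0, 0); (0, 0, 2, 0, 0, 0))


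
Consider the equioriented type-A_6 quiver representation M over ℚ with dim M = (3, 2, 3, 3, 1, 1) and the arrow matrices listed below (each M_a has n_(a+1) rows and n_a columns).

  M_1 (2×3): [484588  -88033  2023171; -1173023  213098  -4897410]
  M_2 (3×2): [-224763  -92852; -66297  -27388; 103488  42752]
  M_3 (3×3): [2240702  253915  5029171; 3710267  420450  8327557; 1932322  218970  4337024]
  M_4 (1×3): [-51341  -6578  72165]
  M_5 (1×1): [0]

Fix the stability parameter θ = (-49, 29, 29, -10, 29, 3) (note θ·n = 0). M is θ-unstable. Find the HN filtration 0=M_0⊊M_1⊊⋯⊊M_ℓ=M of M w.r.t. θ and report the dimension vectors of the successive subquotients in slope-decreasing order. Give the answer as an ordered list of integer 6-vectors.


Via rank(M_{q-1}∘⋯∘M_p): M ≅ I[1,1], I[1,2], I[1,5], I[3,3], I[3,4], I[4,4], I[6,6].
μ_θ-semistable layers: μ^(1)=29; μ^(2)=16; μ^(3)=19/2; μ^(4)=3; μ^(5)=-10; μ^(6)=-49

((0, 1, 1, 0, 1, 0); (0, 1, 1, 1, 0, 0); (0, 0, 1, 1, 0, 0); (0, 0, 0, 0, 0, 1); (0, 0, 0, 1, 0, 0); (3, 0, 0, 0, 0, 0))


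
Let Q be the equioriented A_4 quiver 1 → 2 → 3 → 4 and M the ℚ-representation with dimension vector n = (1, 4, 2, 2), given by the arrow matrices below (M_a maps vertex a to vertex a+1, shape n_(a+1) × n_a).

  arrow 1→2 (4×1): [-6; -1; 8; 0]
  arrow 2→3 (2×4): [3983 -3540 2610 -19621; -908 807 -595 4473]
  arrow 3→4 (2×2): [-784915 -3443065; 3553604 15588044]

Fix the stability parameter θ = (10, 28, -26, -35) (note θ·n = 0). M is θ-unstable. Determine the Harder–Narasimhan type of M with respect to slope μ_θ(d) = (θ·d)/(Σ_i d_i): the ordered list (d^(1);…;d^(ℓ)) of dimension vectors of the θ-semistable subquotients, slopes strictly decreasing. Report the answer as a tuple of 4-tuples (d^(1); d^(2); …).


Barcode: M ≅ I[1,4], I[2,2]^2, I[2,3], I[4,4]. HN layers by μ_θ (4 steps, strictly decreasing):
  μ^(1)=28; μ^(2)=1; μ^(3)=-23/4; μ^(4)=-35

((0, 2, 0, 0); (0, 1, 1, 0); (1, 1, 1, 1); (0, 0, 0, 1))


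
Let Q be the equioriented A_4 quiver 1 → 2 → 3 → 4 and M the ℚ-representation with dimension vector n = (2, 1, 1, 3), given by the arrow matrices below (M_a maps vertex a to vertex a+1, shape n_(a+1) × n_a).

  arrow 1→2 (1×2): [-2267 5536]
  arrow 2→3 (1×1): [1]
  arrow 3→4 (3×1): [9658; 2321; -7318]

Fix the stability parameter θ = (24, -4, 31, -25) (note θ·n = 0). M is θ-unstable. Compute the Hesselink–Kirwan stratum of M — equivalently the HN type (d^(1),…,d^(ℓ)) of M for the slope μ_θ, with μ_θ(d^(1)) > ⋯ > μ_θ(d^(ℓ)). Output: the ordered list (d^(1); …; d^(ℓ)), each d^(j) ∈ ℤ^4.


Barcode: M ≅ I[1,1], I[1,4], I[4,4]^2. HN layers by μ_θ (3 steps, strictly decreasing):
  μ^(1)=24; μ^(2)=13/2; μ^(3)=-25

((1, 0, 0, 0); (1, 1, 1, 1); (0, 0, 0, 2))


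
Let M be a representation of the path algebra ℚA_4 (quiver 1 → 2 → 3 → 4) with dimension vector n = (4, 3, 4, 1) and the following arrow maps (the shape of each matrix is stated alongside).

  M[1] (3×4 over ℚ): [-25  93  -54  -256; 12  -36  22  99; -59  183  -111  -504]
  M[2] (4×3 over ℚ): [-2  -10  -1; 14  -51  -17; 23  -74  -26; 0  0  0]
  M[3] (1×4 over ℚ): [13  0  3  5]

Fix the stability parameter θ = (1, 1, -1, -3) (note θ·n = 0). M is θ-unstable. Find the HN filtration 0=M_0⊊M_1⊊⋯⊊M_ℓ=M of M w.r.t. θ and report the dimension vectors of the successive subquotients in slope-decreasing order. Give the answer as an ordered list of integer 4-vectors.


Interval decomposition of M: I[1,1], I[1,3]^2, I[1,4], I[3,3].
HN type (ℓ=4): μ^(1)=1; μ^(2)=1/3; μ^(3)=-1/2; μ^(4)=-1

((1, 0, 0, 0); (2, 2, 2, 0); (1, 1, 1, 1); (0, 0, 1, 0))


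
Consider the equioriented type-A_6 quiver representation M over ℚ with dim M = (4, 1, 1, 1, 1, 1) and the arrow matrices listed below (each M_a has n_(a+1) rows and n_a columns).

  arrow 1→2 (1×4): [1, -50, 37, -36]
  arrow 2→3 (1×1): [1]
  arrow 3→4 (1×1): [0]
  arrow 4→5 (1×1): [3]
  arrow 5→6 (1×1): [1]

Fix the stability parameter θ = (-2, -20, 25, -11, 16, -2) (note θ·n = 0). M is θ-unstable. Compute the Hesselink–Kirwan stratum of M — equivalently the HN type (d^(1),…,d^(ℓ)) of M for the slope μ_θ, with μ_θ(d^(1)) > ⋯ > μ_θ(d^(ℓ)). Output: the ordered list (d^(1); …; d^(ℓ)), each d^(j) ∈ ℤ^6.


Barcode: M ≅ I[1,1]^3, I[1,3], I[4,6]. HN layers by μ_θ (4 steps, strictly decreasing):
  μ^(1)=25; μ^(2)=7; μ^(3)=-2; μ^(4)=-11

((0, 0, 1, 0, 0, 0); (0, 0, 0, 0, 1, 1); (3, 0, 0, 0, 0, 0); (1, 1, 0, 1, 0, 0))


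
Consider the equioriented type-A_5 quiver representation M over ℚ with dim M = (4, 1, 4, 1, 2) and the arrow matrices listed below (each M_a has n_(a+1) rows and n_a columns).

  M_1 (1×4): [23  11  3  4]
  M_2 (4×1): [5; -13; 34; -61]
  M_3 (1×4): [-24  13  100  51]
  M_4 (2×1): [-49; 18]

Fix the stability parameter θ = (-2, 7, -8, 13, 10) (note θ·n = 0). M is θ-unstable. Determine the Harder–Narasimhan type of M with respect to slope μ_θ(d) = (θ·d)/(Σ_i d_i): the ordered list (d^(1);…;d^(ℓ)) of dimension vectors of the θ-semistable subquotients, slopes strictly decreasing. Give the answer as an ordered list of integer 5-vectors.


Barcode: M ≅ I[1,1]^3, I[1,3], I[3,3]^2, I[3,5], I[5,5]. HN layers by μ_θ (5 steps, strictly decreasing):
  μ^(1)=23/2; μ^(2)=10; μ^(3)=-1/2; μ^(4)=-2; μ^(5)=-8

((0, 0, 0, 1, 1); (0, 0, 0, 0, 1); (0, 1, 1, 0, 0); (4, 0, 0, 0, 0); (0, 0, 3, 0, 0))


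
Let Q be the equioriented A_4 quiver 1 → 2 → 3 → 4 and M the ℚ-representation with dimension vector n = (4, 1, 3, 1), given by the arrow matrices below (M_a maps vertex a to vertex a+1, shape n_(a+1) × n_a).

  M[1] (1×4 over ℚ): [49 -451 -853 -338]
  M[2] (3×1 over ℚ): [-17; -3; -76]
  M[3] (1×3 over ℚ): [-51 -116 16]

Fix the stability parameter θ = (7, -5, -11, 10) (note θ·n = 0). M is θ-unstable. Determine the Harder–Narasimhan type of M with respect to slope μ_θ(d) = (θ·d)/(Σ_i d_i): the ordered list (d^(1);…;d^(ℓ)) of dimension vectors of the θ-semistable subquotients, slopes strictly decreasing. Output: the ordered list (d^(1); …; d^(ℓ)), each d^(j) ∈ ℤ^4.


Barcode: M ≅ I[1,1]^3, I[1,4], I[3,3]^2. HN layers by μ_θ (4 steps, strictly decreasing):
  μ^(1)=10; μ^(2)=7; μ^(3)=-3; μ^(4)=-11

((0, 0, 0, 1); (3, 0, 0, 0); (1, 1, 1, 0); (0, 0, 2, 0))


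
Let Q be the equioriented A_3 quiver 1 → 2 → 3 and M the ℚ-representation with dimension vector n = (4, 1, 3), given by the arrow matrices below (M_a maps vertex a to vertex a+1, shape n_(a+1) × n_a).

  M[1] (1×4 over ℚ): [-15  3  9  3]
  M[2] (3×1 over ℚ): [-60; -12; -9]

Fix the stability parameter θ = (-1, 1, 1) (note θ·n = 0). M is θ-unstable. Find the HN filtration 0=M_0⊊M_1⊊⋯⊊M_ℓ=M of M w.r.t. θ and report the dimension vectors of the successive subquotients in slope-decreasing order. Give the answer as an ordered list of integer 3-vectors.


Via rank(M_{q-1}∘⋯∘M_p): M ≅ I[1,1]^3, I[1,3], I[3,3]^2.
μ_θ-semistable layers: μ^(1)=1; μ^(2)=-1

((0, 1, 3); (4, 0, 0))


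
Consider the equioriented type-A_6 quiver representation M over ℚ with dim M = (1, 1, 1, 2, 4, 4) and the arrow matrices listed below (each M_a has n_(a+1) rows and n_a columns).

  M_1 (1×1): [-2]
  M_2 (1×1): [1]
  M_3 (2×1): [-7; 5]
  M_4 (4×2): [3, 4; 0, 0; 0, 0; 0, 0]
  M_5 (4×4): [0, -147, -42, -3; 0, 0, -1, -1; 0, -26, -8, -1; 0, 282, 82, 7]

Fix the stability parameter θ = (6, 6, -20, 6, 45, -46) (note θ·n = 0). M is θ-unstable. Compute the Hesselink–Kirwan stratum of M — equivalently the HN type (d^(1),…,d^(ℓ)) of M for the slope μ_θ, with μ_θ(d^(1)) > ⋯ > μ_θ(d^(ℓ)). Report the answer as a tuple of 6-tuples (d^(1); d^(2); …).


Via rank(M_{q-1}∘⋯∘M_p): M ≅ I[1,5], I[4,4], I[5,6]^3, I[6,6].
μ_θ-semistable layers: μ^(1)=45; μ^(2)=6; μ^(3)=-1/2; μ^(4)=-8/3; μ^(5)=-46

((0, 0, 0, 0, 1, 0); (0, 0, 0, 2, 0, 0); (0, 0, 0, 0, 3, 3); (1, 1, 1, 0, 0, 0); (0, 0, 0, 0, 0, 1))


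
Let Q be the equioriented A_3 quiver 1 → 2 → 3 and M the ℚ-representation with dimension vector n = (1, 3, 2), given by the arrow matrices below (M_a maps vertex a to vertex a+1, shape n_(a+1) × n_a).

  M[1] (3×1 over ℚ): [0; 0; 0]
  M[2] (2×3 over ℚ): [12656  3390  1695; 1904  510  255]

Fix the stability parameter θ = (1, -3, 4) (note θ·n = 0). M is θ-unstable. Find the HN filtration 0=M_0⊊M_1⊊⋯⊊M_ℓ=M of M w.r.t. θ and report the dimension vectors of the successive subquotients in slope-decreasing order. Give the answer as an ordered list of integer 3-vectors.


Via rank(M_{q-1}∘⋯∘M_p): M ≅ I[1,1], I[2,2]^2, I[2,3], I[3,3].
μ_θ-semistable layers: μ^(1)=4; μ^(2)=1; μ^(3)=-3

((0, 0, 2); (1, 0, 0); (0, 3, 0))


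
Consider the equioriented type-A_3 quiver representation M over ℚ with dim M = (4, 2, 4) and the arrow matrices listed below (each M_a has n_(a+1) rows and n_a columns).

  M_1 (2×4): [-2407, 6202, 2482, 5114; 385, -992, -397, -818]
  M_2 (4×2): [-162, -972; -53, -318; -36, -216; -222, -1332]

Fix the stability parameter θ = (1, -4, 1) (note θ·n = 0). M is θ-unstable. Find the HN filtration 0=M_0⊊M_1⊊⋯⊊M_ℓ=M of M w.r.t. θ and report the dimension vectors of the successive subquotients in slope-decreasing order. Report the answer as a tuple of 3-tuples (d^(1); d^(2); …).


Interval decomposition of M: I[1,1]^2, I[1,2], I[1,3], I[3,3]^3.
HN type (ℓ=2): μ^(1)=1; μ^(2)=-3/2

((2, 0, 4); (2, 2, 0))


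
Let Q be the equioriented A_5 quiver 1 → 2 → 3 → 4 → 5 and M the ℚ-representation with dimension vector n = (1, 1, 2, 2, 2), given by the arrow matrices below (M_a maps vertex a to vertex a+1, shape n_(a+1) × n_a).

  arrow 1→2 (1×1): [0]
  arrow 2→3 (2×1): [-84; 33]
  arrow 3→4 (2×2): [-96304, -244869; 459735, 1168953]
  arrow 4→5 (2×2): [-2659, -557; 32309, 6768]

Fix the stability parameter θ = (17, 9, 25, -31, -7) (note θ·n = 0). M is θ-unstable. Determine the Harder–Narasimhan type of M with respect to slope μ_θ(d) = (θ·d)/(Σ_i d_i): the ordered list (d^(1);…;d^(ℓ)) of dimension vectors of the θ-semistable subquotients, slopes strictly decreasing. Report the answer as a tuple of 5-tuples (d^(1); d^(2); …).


Via rank(M_{q-1}∘⋯∘M_p): M ≅ I[1,1], I[2,5], I[3,5].
μ_θ-semistable layers: μ^(1)=17; μ^(2)=-1; μ^(3)=-13/3

((1, 0, 0, 0, 0); (0, 1, 1, 1, 1); (0, 0, 1, 1, 1))


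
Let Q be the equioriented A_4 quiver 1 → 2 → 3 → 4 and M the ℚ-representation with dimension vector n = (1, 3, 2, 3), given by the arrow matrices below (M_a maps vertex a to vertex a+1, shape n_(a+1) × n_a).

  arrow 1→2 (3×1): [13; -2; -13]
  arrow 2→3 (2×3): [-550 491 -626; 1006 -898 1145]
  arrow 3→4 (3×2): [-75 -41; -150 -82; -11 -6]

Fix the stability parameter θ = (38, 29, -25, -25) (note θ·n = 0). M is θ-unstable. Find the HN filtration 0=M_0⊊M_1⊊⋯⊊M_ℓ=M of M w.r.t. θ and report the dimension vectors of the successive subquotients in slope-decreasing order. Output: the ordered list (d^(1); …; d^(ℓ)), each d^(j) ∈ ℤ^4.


Via rank(M_{q-1}∘⋯∘M_p): M ≅ I[1,4], I[2,2], I[2,4], I[4,4].
μ_θ-semistable layers: μ^(1)=29; μ^(2)=17/4; μ^(3)=-7; μ^(4)=-25

((0, 1, 0, 0); (1, 1, 1, 1); (0, 1, 1, 1); (0, 0, 0, 1))


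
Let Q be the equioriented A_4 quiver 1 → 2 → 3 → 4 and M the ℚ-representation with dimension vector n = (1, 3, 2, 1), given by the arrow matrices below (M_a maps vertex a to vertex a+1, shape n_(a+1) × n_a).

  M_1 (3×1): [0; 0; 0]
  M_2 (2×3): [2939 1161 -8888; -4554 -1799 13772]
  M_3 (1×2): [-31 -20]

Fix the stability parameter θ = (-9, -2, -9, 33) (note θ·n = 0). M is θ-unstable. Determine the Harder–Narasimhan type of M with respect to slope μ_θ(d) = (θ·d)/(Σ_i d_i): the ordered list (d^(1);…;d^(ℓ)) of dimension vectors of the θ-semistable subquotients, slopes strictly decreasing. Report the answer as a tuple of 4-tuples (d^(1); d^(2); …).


Barcode: M ≅ I[1,1], I[2,2], I[2,3], I[2,4]. HN layers by μ_θ (4 steps, strictly decreasing):
  μ^(1)=33; μ^(2)=-2; μ^(3)=-11/2; μ^(4)=-9

((0, 0, 0, 1); (0, 1, 0, 0); (0, 2, 2, 0); (1, 0, 0, 0))


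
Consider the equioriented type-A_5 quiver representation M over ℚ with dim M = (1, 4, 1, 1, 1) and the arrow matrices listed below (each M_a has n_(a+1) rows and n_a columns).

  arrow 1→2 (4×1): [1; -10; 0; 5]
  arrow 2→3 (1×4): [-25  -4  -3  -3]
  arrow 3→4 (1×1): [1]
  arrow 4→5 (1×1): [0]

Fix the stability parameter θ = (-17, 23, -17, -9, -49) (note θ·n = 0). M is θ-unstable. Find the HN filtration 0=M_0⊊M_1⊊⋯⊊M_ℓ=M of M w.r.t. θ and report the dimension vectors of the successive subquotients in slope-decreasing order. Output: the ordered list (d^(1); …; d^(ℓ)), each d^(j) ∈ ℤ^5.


Barcode: M ≅ I[1,2], I[2,2]^2, I[2,4], I[5,5]. HN layers by μ_θ (4 steps, strictly decreasing):
  μ^(1)=23; μ^(2)=-1; μ^(3)=-17; μ^(4)=-49

((0, 3, 0, 0, 0); (0, 1, 1, 1, 0); (1, 0, 0, 0, 0); (0, 0, 0, 0, 1))


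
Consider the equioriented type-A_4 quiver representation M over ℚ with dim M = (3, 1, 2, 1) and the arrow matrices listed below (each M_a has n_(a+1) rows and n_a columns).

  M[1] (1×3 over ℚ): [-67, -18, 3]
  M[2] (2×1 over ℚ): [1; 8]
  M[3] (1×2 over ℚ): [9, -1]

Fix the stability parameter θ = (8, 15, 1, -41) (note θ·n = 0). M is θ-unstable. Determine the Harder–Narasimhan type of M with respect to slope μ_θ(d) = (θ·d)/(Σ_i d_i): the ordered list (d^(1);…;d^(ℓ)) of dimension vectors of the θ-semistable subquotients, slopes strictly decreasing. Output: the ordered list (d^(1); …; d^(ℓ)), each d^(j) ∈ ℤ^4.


Barcode: M ≅ I[1,1]^2, I[1,4], I[3,3]. HN layers by μ_θ (3 steps, strictly decreasing):
  μ^(1)=8; μ^(2)=1; μ^(3)=-17/4

((2, 0, 0, 0); (0, 0, 1, 0); (1, 1, 1, 1))


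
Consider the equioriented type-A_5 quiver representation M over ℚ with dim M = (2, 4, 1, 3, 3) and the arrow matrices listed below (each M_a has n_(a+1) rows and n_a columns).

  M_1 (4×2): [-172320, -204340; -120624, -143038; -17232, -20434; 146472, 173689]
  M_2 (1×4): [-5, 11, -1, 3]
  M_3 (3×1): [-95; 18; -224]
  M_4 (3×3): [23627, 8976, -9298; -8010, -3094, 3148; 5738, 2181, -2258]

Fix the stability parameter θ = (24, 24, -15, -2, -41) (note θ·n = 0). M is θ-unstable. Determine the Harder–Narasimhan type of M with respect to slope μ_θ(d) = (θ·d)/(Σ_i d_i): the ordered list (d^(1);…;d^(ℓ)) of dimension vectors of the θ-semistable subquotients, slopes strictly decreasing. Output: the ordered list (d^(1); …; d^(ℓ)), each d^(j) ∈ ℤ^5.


Interval decomposition of M: I[1,1], I[1,5], I[2,2]^3, I[4,5]^2.
HN type (ℓ=3): μ^(1)=24; μ^(2)=-2; μ^(3)=-43/2

((1, 3, 0, 0, 0); (1, 1, 1, 1, 1); (0, 0, 0, 2, 2))


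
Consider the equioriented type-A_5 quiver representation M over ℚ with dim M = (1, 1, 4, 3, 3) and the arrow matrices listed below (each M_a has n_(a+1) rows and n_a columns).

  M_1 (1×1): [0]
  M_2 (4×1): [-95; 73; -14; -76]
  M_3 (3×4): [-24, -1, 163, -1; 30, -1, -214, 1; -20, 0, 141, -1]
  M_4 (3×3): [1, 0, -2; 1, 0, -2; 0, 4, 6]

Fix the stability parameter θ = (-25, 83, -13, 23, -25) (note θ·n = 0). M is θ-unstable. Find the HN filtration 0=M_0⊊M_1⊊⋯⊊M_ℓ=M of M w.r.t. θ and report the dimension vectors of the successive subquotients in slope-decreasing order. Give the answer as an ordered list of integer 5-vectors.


Via rank(M_{q-1}∘⋯∘M_p): M ≅ I[1,1], I[2,5], I[3,3], I[3,4], I[3,5], I[5,5].
μ_θ-semistable layers: μ^(1)=23; μ^(2)=17; μ^(3)=-1; μ^(4)=-13; μ^(5)=-25

((0, 0, 0, 1, 0); (0, 1, 1, 1, 1); (0, 0, 0, 1, 1); (0, 0, 3, 0, 0); (1, 0, 0, 0, 1))


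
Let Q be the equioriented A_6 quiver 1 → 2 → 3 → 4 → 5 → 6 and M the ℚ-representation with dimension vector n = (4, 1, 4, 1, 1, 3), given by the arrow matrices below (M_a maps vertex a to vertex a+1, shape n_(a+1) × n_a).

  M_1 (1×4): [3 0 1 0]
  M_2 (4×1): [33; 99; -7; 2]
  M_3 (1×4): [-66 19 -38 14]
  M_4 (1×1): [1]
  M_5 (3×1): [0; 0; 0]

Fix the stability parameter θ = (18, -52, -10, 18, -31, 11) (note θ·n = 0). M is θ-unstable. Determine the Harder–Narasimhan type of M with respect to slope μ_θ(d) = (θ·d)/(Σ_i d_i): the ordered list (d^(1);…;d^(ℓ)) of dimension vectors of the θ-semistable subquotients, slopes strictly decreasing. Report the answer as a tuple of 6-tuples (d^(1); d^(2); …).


Barcode: M ≅ I[1,1]^3, I[1,5], I[3,3]^3, I[6,6]^3. HN layers by μ_θ (5 steps, strictly decreasing):
  μ^(1)=18; μ^(2)=11; μ^(3)=-13/2; μ^(4)=-10; μ^(5)=-17

((3, 0, 0, 0, 0, 0); (0, 0, 0, 0, 0, 3); (0, 0, 0, 1, 1, 0); (0, 0, 4, 0, 0, 0); (1, 1, 0, 0, 0, 0))


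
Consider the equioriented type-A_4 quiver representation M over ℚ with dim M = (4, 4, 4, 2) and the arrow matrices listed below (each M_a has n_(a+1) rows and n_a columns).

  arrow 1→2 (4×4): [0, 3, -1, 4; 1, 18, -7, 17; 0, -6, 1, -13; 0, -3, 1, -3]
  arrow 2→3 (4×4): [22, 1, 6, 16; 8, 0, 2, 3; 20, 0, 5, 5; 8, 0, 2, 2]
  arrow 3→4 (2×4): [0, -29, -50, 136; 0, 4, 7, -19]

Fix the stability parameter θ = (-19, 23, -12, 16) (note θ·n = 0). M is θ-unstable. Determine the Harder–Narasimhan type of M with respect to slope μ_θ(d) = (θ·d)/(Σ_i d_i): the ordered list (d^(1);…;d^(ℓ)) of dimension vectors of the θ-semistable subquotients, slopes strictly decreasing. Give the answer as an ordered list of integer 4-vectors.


Via rank(M_{q-1}∘⋯∘M_p): M ≅ I[1,2], I[1,3], I[1,4]^2, I[3,3].
μ_θ-semistable layers: μ^(1)=23; μ^(2)=16; μ^(3)=11/2; μ^(4)=-12; μ^(5)=-19

((0, 1, 0, 0); (0, 0, 0, 2); (0, 3, 3, 0); (0, 0, 1, 0); (4, 0, 0, 0))


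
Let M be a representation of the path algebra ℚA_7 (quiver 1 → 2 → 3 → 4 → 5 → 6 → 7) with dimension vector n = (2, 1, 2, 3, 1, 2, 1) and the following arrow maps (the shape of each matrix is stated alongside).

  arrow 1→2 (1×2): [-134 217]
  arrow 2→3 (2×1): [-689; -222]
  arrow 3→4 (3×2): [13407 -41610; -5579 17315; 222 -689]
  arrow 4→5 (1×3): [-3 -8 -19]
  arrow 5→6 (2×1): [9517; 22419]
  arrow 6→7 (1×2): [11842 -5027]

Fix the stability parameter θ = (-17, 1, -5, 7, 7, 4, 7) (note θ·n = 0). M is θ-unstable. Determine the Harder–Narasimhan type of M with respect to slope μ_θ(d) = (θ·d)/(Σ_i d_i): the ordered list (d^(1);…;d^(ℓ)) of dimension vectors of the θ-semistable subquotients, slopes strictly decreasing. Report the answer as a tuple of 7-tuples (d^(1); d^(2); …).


Interval decomposition of M: I[1,1], I[1,7], I[3,4], I[4,4], I[6,6].
HN type (ℓ=6): μ^(1)=7; μ^(2)=6; μ^(3)=4; μ^(4)=-2; μ^(5)=-5; μ^(6)=-17

((0, 0, 0, 2, 0, 0, 1); (0, 0, 0, 1, 1, 1, 0); (0, 0, 0, 0, 0, 1, 0); (0, 1, 1, 0, 0, 0, 0); (0, 0, 1, 0, 0, 0, 0); (2, 0, 0, 0, 0, 0, 0))


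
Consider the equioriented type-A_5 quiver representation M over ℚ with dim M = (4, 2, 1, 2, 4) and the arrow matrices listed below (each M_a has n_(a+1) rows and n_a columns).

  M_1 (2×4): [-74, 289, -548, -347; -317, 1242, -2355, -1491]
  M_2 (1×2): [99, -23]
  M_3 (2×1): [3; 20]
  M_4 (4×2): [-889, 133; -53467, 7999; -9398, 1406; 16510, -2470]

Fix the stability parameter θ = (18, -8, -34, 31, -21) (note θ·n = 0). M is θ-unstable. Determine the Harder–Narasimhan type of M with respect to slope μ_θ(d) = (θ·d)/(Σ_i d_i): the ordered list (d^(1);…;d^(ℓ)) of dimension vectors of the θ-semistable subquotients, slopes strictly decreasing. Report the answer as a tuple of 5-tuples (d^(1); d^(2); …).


Barcode: M ≅ I[1,1]^2, I[1,2], I[1,5], I[4,4], I[5,5]^3. HN layers by μ_θ (5 steps, strictly decreasing):
  μ^(1)=31; μ^(2)=18; μ^(3)=5; μ^(4)=-8; μ^(5)=-21

((0, 0, 0, 1, 0); (2, 0, 0, 0, 0); (1, 1, 0, 1, 1); (1, 1, 1, 0, 0); (0, 0, 0, 0, 3))


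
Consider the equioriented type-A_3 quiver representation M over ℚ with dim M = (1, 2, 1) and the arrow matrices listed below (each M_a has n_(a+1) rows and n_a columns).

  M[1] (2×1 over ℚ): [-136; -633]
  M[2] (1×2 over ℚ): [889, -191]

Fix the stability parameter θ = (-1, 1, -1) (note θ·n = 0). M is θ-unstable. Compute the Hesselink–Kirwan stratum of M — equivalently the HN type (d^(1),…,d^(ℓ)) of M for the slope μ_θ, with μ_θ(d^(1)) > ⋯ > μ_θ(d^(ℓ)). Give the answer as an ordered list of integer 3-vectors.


Interval decomposition of M: I[1,3], I[2,2].
HN type (ℓ=3): μ^(1)=1; μ^(2)=0; μ^(3)=-1

((0, 1, 0); (0, 1, 1); (1, 0, 0))


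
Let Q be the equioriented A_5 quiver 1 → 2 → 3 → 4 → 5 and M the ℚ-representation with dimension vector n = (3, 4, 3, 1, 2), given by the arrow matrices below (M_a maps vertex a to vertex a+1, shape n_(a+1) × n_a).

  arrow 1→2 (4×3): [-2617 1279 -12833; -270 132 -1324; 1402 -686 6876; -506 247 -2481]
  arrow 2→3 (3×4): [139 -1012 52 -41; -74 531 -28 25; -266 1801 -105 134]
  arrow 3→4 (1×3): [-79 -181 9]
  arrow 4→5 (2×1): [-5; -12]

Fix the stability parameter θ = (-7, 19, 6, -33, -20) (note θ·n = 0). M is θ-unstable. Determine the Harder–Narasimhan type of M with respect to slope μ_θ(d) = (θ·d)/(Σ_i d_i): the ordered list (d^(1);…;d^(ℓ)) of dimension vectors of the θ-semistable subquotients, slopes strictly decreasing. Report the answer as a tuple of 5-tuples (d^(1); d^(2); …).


Barcode: M ≅ I[1,3]^2, I[1,5], I[2,2], I[5,5]. HN layers by μ_θ (4 steps, strictly decreasing):
  μ^(1)=19; μ^(2)=25/2; μ^(3)=-7; μ^(4)=-20

((0, 1, 0, 0, 0); (0, 2, 2, 0, 0); (3, 1, 1, 1, 1); (0, 0, 0, 0, 1))


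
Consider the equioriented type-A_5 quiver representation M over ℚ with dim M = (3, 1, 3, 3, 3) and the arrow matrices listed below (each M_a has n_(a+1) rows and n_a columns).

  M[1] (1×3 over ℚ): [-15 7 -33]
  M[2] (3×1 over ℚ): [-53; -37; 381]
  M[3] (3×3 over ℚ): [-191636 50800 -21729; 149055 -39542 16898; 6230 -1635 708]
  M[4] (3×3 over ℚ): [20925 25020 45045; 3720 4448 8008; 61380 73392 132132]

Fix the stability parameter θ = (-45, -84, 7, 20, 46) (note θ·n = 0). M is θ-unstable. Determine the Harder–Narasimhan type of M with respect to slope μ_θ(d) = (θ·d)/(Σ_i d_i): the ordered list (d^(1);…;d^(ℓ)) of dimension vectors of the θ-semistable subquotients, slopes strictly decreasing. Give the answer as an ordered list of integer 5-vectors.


Barcode: M ≅ I[1,1]^2, I[1,4], I[3,4], I[3,5], I[5,5]^2. HN layers by μ_θ (5 steps, strictly decreasing):
  μ^(1)=46; μ^(2)=20; μ^(3)=7; μ^(4)=-45; μ^(5)=-129/2

((0, 0, 0, 0, 3); (0, 0, 0, 3, 0); (0, 0, 3, 0, 0); (2, 0, 0, 0, 0); (1, 1, 0, 0, 0))


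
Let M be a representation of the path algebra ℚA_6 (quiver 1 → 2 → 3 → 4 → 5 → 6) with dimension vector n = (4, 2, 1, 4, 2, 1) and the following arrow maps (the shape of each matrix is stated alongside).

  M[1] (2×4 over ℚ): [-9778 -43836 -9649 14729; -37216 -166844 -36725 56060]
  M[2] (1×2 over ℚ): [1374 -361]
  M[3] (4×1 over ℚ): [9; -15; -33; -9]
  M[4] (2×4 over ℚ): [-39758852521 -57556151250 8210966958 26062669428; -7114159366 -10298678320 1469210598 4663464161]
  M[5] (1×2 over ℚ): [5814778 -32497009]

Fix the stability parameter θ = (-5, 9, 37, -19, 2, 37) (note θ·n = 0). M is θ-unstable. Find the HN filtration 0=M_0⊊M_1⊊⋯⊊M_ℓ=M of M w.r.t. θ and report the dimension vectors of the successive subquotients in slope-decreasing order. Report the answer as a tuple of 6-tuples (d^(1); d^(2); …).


Via rank(M_{q-1}∘⋯∘M_p): M ≅ I[1,1]^2, I[1,2], I[1,6], I[4,4]^2, I[4,5].
μ_θ-semistable layers: μ^(1)=37; μ^(2)=9; μ^(3)=29/4; μ^(4)=2; μ^(5)=-5; μ^(6)=-19

((0, 0, 0, 0, 0, 1); (0, 1, 0, 0, 0, 0); (0, 1, 1, 1, 1, 0); (0, 0, 0, 0, 1, 0); (4, 0, 0, 0, 0, 0); (0, 0, 0, 3, 0, 0))


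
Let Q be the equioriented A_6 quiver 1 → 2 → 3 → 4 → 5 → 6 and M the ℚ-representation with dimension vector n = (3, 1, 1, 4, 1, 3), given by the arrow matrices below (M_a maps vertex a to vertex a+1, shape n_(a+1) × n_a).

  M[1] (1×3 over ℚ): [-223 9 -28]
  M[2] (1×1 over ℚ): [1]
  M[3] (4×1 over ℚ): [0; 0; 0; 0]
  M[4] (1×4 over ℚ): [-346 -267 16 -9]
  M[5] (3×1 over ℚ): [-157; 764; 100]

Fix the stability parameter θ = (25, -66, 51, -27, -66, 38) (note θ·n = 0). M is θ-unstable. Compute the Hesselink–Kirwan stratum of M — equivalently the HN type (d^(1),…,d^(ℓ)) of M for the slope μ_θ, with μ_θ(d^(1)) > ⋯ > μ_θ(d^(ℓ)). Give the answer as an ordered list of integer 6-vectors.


Interval decomposition of M: I[1,1]^2, I[1,3], I[4,4]^3, I[4,6], I[6,6]^2.
HN type (ℓ=6): μ^(1)=51; μ^(2)=38; μ^(3)=25; μ^(4)=-41/2; μ^(5)=-27; μ^(6)=-93/2

((0, 0, 1, 0, 0, 0); (0, 0, 0, 0, 0, 3); (2, 0, 0, 0, 0, 0); (1, 1, 0, 0, 0, 0); (0, 0, 0, 3, 0, 0); (0, 0, 0, 1, 1, 0))


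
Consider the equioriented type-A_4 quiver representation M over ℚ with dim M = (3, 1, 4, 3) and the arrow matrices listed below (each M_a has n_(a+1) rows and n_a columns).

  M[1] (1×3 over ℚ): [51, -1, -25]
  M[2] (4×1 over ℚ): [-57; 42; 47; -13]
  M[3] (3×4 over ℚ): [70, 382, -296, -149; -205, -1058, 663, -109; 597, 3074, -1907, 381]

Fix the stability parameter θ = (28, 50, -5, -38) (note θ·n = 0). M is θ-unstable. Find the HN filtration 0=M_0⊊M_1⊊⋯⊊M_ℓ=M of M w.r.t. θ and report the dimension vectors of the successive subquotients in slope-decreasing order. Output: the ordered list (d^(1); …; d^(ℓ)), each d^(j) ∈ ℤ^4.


Via rank(M_{q-1}∘⋯∘M_p): M ≅ I[1,1]^2, I[1,4], I[3,3], I[3,4]^2.
μ_θ-semistable layers: μ^(1)=28; μ^(2)=35/4; μ^(3)=-5; μ^(4)=-43/2

((2, 0, 0, 0); (1, 1, 1, 1); (0, 0, 1, 0); (0, 0, 2, 2))
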